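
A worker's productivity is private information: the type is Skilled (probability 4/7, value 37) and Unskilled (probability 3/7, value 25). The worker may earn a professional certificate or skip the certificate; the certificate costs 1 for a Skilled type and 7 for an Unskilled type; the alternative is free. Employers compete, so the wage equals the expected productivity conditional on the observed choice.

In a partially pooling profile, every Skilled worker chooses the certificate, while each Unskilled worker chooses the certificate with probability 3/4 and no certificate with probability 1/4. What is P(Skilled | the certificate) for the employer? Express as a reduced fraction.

P(the certificate) = (4/7)·1 + (3/7)·(3/4) = 25/28.
By Bayes' rule, P(Skilled | the certificate) = (4/7) / (25/28) = 16/25.

16/25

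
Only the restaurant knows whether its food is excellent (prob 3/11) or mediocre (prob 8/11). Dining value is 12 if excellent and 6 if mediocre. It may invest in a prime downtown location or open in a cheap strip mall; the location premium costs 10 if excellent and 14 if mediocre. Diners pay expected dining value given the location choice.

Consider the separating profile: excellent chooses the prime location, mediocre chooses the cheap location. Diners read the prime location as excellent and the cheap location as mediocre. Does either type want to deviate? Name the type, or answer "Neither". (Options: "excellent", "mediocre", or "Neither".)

The prime location pays 12; the cheap location pays 6.
excellent: assigned the prime location, nets 12 − 10 = 2; deviating to the cheap location nets 6.
mediocre: assigned the cheap location, nets 6; deviating to the prime location nets 12 − 14 = -2.
The excellent type gains 4 by deviating.

excellent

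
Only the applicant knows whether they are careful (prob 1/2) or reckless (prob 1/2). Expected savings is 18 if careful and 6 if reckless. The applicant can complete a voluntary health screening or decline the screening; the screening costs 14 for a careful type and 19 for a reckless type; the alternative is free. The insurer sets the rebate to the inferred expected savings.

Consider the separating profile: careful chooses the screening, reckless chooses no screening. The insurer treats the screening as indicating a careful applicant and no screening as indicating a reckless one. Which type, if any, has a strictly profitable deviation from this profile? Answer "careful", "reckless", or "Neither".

The screening pays 18; no screening pays 6.
careful: assigned the screening, nets 18 − 14 = 4; deviating to no screening nets 6.
reckless: assigned no screening, nets 6; deviating to the screening nets 18 − 19 = -1.
The careful type gains 2 by deviating.

careful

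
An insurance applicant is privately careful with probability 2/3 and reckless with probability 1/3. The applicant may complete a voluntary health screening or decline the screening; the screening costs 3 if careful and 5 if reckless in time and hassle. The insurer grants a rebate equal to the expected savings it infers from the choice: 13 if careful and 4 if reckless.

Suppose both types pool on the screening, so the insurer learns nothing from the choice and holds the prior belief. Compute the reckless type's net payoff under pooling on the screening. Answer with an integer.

Pooled rebate = 2/3·13 + 1/3·4 = 10.
reckless pays cost 5 for the screening, so net payoff = 10 − 5 = 5.

5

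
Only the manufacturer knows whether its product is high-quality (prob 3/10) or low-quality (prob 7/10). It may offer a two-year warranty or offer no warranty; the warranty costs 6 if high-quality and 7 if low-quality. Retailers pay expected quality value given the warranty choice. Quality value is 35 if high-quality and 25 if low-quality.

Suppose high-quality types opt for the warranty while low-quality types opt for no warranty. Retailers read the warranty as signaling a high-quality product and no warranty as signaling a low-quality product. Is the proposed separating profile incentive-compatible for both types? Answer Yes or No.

No

Under these beliefs, the warranty earns price 35 and no warranty earns price 25.
high-quality: the warranty nets 35 − 6 = 29; no warranty nets 25. high-quality prefers the warranty.
low-quality: the warranty nets 35 − 7 = 28; no warranty nets 25. low-quality would deviate to the warranty.
low-quality has a profitable deviation, so the profile is not an equilibrium.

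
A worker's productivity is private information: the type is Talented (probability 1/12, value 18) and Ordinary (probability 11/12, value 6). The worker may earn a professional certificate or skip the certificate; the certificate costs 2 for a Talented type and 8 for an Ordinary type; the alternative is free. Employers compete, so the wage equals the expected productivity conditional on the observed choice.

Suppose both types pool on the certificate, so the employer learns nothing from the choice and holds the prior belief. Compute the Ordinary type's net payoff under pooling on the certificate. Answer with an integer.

-1

Pooled wage = 1/12·18 + 11/12·6 = 7.
Ordinary pays cost 8 for the certificate, so net payoff = 7 − 8 = -1.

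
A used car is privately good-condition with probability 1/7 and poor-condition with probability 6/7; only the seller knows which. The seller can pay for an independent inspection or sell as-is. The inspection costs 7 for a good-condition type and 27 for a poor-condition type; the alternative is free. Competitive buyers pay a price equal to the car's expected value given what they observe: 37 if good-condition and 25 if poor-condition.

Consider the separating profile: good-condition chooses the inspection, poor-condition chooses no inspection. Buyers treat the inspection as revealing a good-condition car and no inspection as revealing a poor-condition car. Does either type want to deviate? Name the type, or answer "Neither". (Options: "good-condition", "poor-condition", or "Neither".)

Neither

The inspection pays 37; no inspection pays 25.
good-condition: assigned the inspection, nets 37 − 7 = 30; deviating to no inspection nets 25.
poor-condition: assigned no inspection, nets 25; deviating to the inspection nets 37 − 27 = 10.
Both types strictly prefer their assigned action; no profitable deviation.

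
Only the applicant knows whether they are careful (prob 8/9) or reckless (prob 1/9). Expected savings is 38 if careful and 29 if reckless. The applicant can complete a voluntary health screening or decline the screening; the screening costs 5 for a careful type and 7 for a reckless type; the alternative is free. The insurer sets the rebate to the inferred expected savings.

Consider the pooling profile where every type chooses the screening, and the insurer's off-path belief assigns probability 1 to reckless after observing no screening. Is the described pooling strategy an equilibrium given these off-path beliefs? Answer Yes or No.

On path, the insurer holds the prior and pays 8/9·38 + 1/9·29 = 37. Off path (no screening), believing reckless, it pays 29.
careful: the screening nets 37 − 5 = 32; no screening nets 29. careful stays.
reckless: the screening nets 37 − 7 = 30; no screening nets 29. reckless stays.
No type deviates, so pooling is sustained.

Yes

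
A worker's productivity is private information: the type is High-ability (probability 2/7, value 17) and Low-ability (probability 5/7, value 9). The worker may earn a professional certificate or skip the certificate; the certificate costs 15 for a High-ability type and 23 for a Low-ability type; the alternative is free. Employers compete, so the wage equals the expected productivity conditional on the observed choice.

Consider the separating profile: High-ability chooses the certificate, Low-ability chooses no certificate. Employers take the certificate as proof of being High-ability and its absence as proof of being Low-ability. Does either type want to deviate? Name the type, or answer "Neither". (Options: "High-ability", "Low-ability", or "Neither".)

High-ability

The certificate pays 17; no certificate pays 9.
High-ability: assigned the certificate, nets 17 − 15 = 2; deviating to no certificate nets 9.
Low-ability: assigned no certificate, nets 9; deviating to the certificate nets 17 − 23 = -6.
The High-ability type gains 7 by deviating.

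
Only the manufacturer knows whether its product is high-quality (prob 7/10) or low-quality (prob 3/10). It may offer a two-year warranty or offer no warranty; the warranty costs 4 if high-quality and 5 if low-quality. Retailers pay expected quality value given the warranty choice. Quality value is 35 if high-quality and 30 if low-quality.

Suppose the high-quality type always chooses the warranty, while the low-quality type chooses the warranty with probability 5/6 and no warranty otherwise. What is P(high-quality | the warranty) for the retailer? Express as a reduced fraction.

P(the warranty) = (7/10)·1 + (3/10)·(5/6) = 19/20.
By Bayes' rule, P(high-quality | the warranty) = (7/10) / (19/20) = 14/19.

14/19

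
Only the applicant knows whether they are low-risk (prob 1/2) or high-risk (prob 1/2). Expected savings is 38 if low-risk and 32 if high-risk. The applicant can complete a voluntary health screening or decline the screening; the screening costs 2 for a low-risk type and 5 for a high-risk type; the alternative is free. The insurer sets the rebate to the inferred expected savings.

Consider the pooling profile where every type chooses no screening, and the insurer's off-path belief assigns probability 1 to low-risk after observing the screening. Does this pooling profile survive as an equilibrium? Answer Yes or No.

No

On path, the insurer holds the prior and pays 1/2·38 + 1/2·32 = 35. Off path (the screening), believing low-risk, it pays 38.
low-risk: no screening nets 35; the screening nets 38 − 2 = 36. low-risk would deviate.
high-risk: no screening nets 35; the screening nets 38 − 5 = 33. high-risk stays.
A type deviates, so pooling fails.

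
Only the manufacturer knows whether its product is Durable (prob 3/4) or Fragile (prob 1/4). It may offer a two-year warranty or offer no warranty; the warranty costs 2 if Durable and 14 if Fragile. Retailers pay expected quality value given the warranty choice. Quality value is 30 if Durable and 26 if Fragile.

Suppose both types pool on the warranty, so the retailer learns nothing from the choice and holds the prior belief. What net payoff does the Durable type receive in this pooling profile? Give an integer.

Pooled price = 3/4·30 + 1/4·26 = 29.
Durable pays cost 2 for the warranty, so net payoff = 29 − 2 = 27.

27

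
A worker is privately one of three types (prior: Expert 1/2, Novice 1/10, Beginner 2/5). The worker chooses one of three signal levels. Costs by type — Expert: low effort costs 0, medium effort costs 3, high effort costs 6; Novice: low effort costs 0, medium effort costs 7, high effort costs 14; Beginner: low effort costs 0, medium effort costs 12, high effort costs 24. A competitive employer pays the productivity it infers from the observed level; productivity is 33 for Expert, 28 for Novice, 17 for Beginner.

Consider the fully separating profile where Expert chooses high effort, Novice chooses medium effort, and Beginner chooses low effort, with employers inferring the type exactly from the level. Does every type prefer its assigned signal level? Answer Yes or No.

Separating wages: high effort → 33, medium effort → 28, low effort → 17.
Expert (assigned high effort): low effort: 17 − 0 = 17; medium effort: 28 − 3 = 25; high effort: 33 − 6 = 27. Expert stays.
Novice (assigned medium effort): low effort: 17 − 0 = 17; medium effort: 28 − 7 = 21; high effort: 33 − 14 = 19. Novice stays.
Beginner (assigned low effort): low effort: 17 − 0 = 17; medium effort: 28 − 12 = 16; high effort: 33 − 24 = 9. Beginner stays.
Every type prefers its assigned level; separation holds.

Yes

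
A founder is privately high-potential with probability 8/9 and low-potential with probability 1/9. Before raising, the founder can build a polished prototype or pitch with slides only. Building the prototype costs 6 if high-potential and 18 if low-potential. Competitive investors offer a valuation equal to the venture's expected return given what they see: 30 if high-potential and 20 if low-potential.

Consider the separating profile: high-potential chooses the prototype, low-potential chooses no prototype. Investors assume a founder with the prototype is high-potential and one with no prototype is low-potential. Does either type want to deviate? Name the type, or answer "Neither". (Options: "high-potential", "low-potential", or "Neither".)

The prototype pays 30; no prototype pays 20.
high-potential: assigned the prototype, nets 30 − 6 = 24; deviating to no prototype nets 20.
low-potential: assigned no prototype, nets 20; deviating to the prototype nets 30 − 18 = 12.
Both types strictly prefer their assigned action; no profitable deviation.

Neither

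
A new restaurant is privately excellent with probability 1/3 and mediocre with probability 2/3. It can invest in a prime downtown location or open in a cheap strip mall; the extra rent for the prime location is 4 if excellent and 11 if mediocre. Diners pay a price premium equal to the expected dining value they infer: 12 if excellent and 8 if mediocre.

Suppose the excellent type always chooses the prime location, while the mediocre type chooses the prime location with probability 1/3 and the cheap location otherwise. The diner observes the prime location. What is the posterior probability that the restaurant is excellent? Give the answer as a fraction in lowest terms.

3/5

P(the prime location) = (1/3)·1 + (2/3)·(1/3) = 5/9.
By Bayes' rule, P(excellent | the prime location) = (1/3) / (5/9) = 3/5.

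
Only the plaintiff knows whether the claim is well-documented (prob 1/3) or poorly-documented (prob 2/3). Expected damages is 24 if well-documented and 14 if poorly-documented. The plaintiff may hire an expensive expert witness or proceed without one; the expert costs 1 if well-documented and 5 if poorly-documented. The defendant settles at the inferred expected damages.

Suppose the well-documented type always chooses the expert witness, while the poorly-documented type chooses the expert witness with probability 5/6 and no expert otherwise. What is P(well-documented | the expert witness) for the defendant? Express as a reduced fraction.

P(the expert witness) = (1/3)·1 + (2/3)·(5/6) = 8/9.
By Bayes' rule, P(well-documented | the expert witness) = (1/3) / (8/9) = 3/8.

3/8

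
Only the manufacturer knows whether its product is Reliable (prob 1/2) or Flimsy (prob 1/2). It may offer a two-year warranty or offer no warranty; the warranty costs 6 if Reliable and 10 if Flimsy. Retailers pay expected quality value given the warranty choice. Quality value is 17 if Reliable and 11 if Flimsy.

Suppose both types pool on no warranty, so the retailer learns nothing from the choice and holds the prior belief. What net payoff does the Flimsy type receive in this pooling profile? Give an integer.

14

Pooled price = 1/2·17 + 1/2·11 = 14.
Flimsy pays no cost for no warranty, so net payoff = 14.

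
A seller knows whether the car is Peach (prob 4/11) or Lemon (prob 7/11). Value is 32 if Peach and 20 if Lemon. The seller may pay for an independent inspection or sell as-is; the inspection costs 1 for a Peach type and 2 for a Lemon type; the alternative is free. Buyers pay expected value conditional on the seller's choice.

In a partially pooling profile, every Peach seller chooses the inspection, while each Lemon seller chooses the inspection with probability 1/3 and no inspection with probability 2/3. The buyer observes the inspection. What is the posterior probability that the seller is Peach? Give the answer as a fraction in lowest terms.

P(the inspection) = (4/11)·1 + (7/11)·(1/3) = 19/33.
By Bayes' rule, P(Peach | the inspection) = (4/11) / (19/33) = 12/19.

12/19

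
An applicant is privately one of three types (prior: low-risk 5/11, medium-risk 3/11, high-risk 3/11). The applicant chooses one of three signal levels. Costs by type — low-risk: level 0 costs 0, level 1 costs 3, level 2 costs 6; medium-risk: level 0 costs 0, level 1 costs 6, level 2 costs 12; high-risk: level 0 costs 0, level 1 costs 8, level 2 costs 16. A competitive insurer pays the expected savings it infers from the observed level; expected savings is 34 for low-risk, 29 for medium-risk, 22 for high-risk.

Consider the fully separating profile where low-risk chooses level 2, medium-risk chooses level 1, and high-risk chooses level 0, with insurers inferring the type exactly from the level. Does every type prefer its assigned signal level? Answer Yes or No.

Separating rebates: level 2 → 34, level 1 → 29, level 0 → 22.
low-risk (assigned level 2): level 0: 22 − 0 = 22; level 1: 29 − 3 = 26; level 2: 34 − 6 = 28. low-risk stays.
medium-risk (assigned level 1): level 0: 22 − 0 = 22; level 1: 29 − 6 = 23; level 2: 34 − 12 = 22. medium-risk stays.
high-risk (assigned level 0): level 0: 22 − 0 = 22; level 1: 29 − 8 = 21; level 2: 34 − 16 = 18. high-risk stays.
Every type prefers its assigned level; separation holds.

Yes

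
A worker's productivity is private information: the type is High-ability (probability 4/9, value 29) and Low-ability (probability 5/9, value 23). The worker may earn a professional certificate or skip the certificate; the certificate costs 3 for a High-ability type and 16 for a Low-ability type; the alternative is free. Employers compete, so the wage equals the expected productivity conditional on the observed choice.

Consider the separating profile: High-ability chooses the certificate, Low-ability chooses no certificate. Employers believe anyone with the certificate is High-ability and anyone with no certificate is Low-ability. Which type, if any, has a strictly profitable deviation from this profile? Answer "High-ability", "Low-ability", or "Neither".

The certificate pays 29; no certificate pays 23.
High-ability: assigned the certificate, nets 29 − 3 = 26; deviating to no certificate nets 23.
Low-ability: assigned no certificate, nets 23; deviating to the certificate nets 29 − 16 = 13.
Both types strictly prefer their assigned action; no profitable deviation.

Neither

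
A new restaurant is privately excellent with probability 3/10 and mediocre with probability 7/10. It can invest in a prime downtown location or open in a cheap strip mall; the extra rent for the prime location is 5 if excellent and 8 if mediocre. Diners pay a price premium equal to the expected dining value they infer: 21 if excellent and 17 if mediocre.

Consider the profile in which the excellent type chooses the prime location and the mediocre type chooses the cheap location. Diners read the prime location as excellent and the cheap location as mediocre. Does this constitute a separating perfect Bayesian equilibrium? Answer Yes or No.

No

Under these beliefs, the prime location earns price premium 21 and the cheap location earns price premium 17.
excellent: the prime location nets 21 − 5 = 16; the cheap location nets 17. excellent would deviate to the cheap location.
mediocre: the prime location nets 21 − 8 = 13; the cheap location nets 17. mediocre prefers the cheap location.
excellent has a profitable deviation, so the profile is not an equilibrium.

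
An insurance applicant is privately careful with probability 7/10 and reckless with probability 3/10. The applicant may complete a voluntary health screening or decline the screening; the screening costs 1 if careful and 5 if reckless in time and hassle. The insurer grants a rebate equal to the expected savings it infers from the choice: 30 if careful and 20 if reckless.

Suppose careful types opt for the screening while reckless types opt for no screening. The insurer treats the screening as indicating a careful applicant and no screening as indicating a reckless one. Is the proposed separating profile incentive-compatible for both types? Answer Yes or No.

No

Under these beliefs, the screening earns rebate 30 and no screening earns rebate 20.
careful: the screening nets 30 − 1 = 29; no screening nets 20. careful prefers the screening.
reckless: the screening nets 30 − 5 = 25; no screening nets 20. reckless would deviate to the screening.
reckless has a profitable deviation, so the profile is not an equilibrium.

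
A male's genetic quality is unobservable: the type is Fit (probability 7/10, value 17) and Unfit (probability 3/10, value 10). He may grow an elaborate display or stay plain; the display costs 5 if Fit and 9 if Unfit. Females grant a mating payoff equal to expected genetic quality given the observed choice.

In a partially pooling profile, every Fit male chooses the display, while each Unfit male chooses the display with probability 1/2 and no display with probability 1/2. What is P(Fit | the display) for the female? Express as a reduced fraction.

14/17

P(the display) = (7/10)·1 + (3/10)·(1/2) = 17/20.
By Bayes' rule, P(Fit | the display) = (7/10) / (17/20) = 14/17.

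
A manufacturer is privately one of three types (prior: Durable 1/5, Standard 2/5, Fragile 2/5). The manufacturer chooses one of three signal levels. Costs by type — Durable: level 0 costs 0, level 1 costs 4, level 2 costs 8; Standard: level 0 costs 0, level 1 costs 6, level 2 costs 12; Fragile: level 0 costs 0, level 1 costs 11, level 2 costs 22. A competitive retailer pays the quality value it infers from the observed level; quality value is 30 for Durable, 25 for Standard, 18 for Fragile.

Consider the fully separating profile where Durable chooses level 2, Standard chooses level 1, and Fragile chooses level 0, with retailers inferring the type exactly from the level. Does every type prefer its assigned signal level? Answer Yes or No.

Yes

Separating prices: level 2 → 30, level 1 → 25, level 0 → 18.
Durable (assigned level 2): level 0: 18 − 0 = 18; level 1: 25 − 4 = 21; level 2: 30 − 8 = 22. Durable stays.
Standard (assigned level 1): level 0: 18 − 0 = 18; level 1: 25 − 6 = 19; level 2: 30 − 12 = 18. Standard stays.
Fragile (assigned level 0): level 0: 18 − 0 = 18; level 1: 25 − 11 = 14; level 2: 30 − 22 = 8. Fragile stays.
Every type prefers its assigned level; separation holds.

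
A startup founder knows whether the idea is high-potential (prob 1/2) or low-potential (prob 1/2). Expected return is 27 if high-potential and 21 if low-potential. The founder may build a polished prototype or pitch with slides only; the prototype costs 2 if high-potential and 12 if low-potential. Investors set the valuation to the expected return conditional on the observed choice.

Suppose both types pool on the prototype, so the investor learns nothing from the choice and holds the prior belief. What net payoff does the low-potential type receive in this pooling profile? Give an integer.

Pooled valuation = 1/2·27 + 1/2·21 = 24.
low-potential pays cost 12 for the prototype, so net payoff = 24 − 12 = 12.

12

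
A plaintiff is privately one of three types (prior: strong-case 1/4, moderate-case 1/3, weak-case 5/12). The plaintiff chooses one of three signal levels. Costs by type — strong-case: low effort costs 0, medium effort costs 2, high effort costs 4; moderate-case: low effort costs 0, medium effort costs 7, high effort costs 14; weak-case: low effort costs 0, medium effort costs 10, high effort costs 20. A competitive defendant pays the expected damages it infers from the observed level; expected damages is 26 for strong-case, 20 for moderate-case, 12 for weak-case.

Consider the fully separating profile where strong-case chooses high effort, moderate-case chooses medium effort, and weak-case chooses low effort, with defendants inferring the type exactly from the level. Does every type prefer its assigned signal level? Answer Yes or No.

Separating settlements: high effort → 26, medium effort → 20, low effort → 12.
strong-case (assigned high effort): low effort: 12 − 0 = 12; medium effort: 20 − 2 = 18; high effort: 26 − 4 = 22. strong-case stays.
moderate-case (assigned medium effort): low effort: 12 − 0 = 12; medium effort: 20 − 7 = 13; high effort: 26 − 14 = 12. moderate-case stays.
weak-case (assigned low effort): low effort: 12 − 0 = 12; medium effort: 20 − 10 = 10; high effort: 26 − 20 = 6. weak-case stays.
Every type prefers its assigned level; separation holds.

Yes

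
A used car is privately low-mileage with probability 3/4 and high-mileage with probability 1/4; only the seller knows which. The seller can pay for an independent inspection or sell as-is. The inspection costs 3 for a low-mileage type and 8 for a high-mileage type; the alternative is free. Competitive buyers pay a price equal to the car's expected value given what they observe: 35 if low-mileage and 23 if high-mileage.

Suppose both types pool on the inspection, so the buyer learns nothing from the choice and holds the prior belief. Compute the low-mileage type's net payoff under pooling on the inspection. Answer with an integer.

Pooled price = 3/4·35 + 1/4·23 = 32.
low-mileage pays cost 3 for the inspection, so net payoff = 32 − 3 = 29.

29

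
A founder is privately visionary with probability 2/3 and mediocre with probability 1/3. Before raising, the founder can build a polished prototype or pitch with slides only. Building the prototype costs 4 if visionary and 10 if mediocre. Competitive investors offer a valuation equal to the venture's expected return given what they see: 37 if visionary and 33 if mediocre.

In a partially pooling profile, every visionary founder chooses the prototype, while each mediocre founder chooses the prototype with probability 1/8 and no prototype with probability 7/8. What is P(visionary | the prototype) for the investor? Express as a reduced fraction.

P(the prototype) = (2/3)·1 + (1/3)·(1/8) = 17/24.
By Bayes' rule, P(visionary | the prototype) = (2/3) / (17/24) = 16/17.

16/17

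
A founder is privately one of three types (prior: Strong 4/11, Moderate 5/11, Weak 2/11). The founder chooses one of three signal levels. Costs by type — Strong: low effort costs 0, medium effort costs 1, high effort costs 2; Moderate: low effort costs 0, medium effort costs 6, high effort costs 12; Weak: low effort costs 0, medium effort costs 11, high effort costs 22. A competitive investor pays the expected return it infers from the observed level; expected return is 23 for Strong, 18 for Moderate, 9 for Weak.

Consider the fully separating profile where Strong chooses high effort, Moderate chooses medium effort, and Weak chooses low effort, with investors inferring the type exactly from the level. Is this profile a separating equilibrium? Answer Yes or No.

Yes

Separating valuations: high effort → 23, medium effort → 18, low effort → 9.
Strong (assigned high effort): low effort: 9 − 0 = 9; medium effort: 18 − 1 = 17; high effort: 23 − 2 = 21. Strong stays.
Moderate (assigned medium effort): low effort: 9 − 0 = 9; medium effort: 18 − 6 = 12; high effort: 23 − 12 = 11. Moderate stays.
Weak (assigned low effort): low effort: 9 − 0 = 9; medium effort: 18 − 11 = 7; high effort: 23 − 22 = 1. Weak stays.
Every type prefers its assigned level; separation holds.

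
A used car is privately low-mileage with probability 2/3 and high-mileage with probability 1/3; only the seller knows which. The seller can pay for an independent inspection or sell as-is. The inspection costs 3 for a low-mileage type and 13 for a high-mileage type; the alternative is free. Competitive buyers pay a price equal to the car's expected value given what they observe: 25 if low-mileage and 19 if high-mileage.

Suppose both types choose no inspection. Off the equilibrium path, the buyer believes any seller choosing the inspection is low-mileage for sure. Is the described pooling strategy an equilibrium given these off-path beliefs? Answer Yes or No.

On path, the buyer holds the prior and pays 2/3·25 + 1/3·19 = 23. Off path (the inspection), believing low-mileage, it pays 25.
low-mileage: no inspection nets 23; the inspection nets 25 − 3 = 22. low-mileage stays.
high-mileage: no inspection nets 23; the inspection nets 25 − 13 = 12. high-mileage stays.
No type deviates, so pooling is sustained.

Yes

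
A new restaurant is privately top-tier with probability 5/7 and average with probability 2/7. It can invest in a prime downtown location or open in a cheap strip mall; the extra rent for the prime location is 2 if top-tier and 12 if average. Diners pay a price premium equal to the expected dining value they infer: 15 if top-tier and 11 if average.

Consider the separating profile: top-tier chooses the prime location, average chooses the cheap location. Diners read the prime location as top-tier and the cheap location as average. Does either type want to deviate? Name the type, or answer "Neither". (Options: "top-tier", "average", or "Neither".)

Neither

The prime location pays 15; the cheap location pays 11.
top-tier: assigned the prime location, nets 15 − 2 = 13; deviating to the cheap location nets 11.
average: assigned the cheap location, nets 11; deviating to the prime location nets 15 − 12 = 3.
Both types strictly prefer their assigned action; no profitable deviation.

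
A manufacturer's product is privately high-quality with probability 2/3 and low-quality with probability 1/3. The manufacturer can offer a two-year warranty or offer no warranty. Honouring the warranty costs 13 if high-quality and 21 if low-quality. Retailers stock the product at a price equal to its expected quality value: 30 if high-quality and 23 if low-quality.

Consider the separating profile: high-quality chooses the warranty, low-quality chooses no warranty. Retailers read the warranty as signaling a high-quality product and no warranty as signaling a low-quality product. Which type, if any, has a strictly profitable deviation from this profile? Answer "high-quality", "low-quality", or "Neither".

The warranty pays 30; no warranty pays 23.
high-quality: assigned the warranty, nets 30 − 13 = 17; deviating to no warranty nets 23.
low-quality: assigned no warranty, nets 23; deviating to the warranty nets 30 − 21 = 9.
The high-quality type gains 6 by deviating.

high-quality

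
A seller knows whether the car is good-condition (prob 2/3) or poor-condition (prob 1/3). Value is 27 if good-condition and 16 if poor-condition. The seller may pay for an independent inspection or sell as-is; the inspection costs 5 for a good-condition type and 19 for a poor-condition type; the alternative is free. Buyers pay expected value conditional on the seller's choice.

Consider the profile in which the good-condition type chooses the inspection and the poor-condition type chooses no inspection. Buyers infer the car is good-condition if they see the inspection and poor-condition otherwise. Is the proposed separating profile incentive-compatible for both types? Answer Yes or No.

Under these beliefs, the inspection earns price 27 and no inspection earns price 16.
good-condition: the inspection nets 27 − 5 = 22; no inspection nets 16. good-condition prefers the inspection.
poor-condition: the inspection nets 27 − 19 = 8; no inspection nets 16. poor-condition prefers no inspection.
Neither type deviates, so the separating profile is an equilibrium.

Yes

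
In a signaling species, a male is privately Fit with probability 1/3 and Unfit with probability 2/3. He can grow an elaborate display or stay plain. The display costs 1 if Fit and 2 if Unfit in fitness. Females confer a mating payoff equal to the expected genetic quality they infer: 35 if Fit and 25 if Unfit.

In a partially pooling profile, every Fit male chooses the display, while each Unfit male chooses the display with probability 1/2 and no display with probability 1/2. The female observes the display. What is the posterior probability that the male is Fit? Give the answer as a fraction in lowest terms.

1/2

P(the display) = (1/3)·1 + (2/3)·(1/2) = 2/3.
By Bayes' rule, P(Fit | the display) = (1/3) / (2/3) = 1/2.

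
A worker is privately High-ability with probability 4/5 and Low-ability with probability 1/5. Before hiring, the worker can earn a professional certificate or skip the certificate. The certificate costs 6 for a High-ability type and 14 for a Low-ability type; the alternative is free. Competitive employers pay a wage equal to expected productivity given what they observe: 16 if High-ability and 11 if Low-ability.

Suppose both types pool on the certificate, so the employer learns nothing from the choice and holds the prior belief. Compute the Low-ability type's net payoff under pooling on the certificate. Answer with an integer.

1

Pooled wage = 4/5·16 + 1/5·11 = 15.
Low-ability pays cost 14 for the certificate, so net payoff = 15 − 14 = 1.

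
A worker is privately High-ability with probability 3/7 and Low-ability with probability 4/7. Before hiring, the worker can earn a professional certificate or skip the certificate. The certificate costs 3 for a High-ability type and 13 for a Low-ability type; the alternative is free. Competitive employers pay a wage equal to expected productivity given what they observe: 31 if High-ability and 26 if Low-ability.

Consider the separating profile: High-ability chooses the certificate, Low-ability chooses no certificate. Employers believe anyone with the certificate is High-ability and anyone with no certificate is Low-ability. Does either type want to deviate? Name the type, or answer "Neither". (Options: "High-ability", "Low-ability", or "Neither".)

Neither

The certificate pays 31; no certificate pays 26.
High-ability: assigned the certificate, nets 31 − 3 = 28; deviating to no certificate nets 26.
Low-ability: assigned no certificate, nets 26; deviating to the certificate nets 31 − 13 = 18.
Both types strictly prefer their assigned action; no profitable deviation.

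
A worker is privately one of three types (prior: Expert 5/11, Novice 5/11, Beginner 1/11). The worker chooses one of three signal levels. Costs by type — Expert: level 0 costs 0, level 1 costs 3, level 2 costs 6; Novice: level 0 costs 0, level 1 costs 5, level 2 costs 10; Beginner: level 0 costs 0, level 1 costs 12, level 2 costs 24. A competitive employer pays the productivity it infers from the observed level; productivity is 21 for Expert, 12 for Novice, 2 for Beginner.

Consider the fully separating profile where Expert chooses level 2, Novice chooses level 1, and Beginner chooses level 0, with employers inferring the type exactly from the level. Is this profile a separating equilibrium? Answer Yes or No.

Separating wages: level 2 → 21, level 1 → 12, level 0 → 2.
Expert (assigned level 2): level 0: 2 − 0 = 2; level 1: 12 − 3 = 9; level 2: 21 − 6 = 15. Expert stays.
Novice (assigned level 1): level 0: 2 − 0 = 2; level 1: 12 − 5 = 7; level 2: 21 − 10 = 11. Novice prefers level 2.
Beginner (assigned level 0): level 0: 2 − 0 = 2; level 1: 12 − 12 = 0; level 2: 21 − 24 = -3. Beginner stays.
At least one type deviates; the separating profile fails.

No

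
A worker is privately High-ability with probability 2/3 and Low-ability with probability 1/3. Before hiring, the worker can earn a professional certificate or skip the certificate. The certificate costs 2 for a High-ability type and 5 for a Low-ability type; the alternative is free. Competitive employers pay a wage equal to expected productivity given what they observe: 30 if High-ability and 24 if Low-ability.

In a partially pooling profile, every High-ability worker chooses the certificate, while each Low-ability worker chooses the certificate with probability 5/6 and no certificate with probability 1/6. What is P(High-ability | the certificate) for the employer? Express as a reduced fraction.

P(the certificate) = (2/3)·1 + (1/3)·(5/6) = 17/18.
By Bayes' rule, P(High-ability | the certificate) = (2/3) / (17/18) = 12/17.

12/17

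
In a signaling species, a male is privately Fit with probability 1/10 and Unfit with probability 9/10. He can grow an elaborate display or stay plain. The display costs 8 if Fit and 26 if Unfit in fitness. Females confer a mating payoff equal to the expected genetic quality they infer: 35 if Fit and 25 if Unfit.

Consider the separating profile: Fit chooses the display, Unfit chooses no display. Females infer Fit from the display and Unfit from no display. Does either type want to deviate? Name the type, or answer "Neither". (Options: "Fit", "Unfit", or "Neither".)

Neither

The display pays 35; no display pays 25.
Fit: assigned the display, nets 35 − 8 = 27; deviating to no display nets 25.
Unfit: assigned no display, nets 25; deviating to the display nets 35 − 26 = 9.
Both types strictly prefer their assigned action; no profitable deviation.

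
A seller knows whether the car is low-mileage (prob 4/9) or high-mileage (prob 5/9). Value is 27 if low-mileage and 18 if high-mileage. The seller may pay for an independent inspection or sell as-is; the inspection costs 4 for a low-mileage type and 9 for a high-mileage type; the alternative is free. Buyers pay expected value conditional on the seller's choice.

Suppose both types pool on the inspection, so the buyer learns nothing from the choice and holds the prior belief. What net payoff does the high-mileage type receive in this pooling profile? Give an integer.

Pooled price = 4/9·27 + 5/9·18 = 22.
high-mileage pays cost 9 for the inspection, so net payoff = 22 − 9 = 13.

13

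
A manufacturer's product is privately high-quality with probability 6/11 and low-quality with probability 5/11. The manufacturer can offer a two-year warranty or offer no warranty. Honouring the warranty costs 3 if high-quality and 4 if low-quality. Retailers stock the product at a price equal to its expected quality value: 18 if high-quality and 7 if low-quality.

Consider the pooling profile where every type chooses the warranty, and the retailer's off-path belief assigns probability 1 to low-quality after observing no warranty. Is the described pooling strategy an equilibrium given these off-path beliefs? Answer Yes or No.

Yes

On path, the retailer holds the prior and pays 6/11·18 + 5/11·7 = 13. Off path (no warranty), believing low-quality, it pays 7.
high-quality: the warranty nets 13 − 3 = 10; no warranty nets 7. high-quality stays.
low-quality: the warranty nets 13 − 4 = 9; no warranty nets 7. low-quality stays.
No type deviates, so pooling is sustained.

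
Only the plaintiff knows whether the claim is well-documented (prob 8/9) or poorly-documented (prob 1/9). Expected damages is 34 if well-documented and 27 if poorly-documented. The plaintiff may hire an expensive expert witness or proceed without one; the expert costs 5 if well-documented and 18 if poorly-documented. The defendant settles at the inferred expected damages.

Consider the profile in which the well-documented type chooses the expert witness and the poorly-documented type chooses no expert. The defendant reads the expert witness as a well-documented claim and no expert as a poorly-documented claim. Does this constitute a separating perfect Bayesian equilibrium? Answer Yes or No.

Yes

Under these beliefs, the expert witness earns settlement 34 and no expert earns settlement 27.
well-documented: the expert witness nets 34 − 5 = 29; no expert nets 27. well-documented prefers the expert witness.
poorly-documented: the expert witness nets 34 − 18 = 16; no expert nets 27. poorly-documented prefers no expert.
Neither type deviates, so the separating profile is an equilibrium.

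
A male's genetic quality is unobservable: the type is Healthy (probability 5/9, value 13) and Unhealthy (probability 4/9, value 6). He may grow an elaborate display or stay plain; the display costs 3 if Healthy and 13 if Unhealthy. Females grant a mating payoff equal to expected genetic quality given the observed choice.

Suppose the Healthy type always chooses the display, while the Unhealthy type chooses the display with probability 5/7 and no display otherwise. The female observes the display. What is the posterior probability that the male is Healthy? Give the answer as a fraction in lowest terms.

P(the display) = (5/9)·1 + (4/9)·(5/7) = 55/63.
By Bayes' rule, P(Healthy | the display) = (5/9) / (55/63) = 7/11.

7/11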